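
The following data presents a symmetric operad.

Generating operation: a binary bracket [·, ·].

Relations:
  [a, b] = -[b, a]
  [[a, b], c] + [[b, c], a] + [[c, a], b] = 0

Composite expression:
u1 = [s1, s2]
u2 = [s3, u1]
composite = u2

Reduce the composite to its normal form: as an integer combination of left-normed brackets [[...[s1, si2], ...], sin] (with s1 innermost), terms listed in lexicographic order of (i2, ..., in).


-[[s1, s2], s3]

A multilinear Lie element is pinned by s1-initial words (s1 innermost).
Composite bracket: [s3, [s1, s2]]
Under [a, b] = ab - ba we get 4 signed associative words (2^2 = 4).
Coefficients come from the s1-initial words:
  sign of s1s2s3 is -1, so it contributes -[[s1, s2], s3]


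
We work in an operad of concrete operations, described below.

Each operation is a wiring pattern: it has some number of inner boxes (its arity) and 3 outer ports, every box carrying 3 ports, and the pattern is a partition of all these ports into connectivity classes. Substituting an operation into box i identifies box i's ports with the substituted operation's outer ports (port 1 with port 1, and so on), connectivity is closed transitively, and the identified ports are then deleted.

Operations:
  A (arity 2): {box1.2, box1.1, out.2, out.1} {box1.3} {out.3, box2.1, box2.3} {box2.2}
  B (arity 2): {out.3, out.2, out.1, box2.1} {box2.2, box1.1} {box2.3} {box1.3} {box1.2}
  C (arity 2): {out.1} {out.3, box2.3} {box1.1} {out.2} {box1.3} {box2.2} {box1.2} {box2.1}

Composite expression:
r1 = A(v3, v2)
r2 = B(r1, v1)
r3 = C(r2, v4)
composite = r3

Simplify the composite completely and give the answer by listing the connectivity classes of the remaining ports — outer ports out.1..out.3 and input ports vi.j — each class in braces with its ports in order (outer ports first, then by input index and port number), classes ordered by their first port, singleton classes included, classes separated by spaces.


{out.1} {out.2} {out.3, v4.3} {v1.1} {v1.2, v3.1, v3.2} {v1.3} {v2.1, v2.3} {v2.2} {v3.3} {v4.1} {v4.2}

Reachability decides: close wires over C-identified ports.
through A, on inputs (v3, v2): {out.1, out.2, v3.1, v3.2} {out.3, v2.1, v2.3} {v2.2} {v3.3} (out.j = stage outer ports)
through B, on inputs (v3, v2, v1): {out.1, out.2, out.3, v1.1} {v1.2, v3.1, v3.2} {v1.3} {v2.1, v2.3} {v2.2} {v3.3} (out.j = stage outer ports)
through C, on inputs (v3, v2, v1, v4): {out.1} {out.2} {out.3, v4.3} {v1.1} {v1.2, v3.1, v3.2} {v1.3} {v2.1, v2.3} {v2.2} {v3.3} {v4.1} {v4.2} (out.j = stage outer ports)


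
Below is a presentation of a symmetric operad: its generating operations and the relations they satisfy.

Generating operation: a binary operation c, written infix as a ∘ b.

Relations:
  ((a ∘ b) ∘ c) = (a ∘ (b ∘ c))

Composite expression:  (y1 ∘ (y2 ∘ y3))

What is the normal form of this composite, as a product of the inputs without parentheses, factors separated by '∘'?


y1 ∘ y2 ∘ y3

Every regrouping of c is equal, so read the y-inputs in written order.
(y2 ∘ y3) spells out as y2 ∘ y3
(y1 ∘ (y2 ∘ y3)) spells out as y1 ∘ y2 ∘ y3


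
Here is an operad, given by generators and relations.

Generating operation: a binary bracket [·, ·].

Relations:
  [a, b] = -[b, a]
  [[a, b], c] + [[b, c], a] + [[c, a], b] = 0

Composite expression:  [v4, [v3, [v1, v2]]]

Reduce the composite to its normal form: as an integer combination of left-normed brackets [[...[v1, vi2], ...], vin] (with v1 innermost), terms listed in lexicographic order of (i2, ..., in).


Skip Jacobi rewriting: expand, keep v1-initial words, read off terms.
Composite bracket: [v4, [v3, [v1, v2]]]
Full expansion: 8 signed words from ab - ba (2^3 = 8).
The v1-initial words carry the normal form:
  word v1v2v3v4 has sign +1, contributing +[[[v1, v2], v3], v4]

[[[v1, v2], v3], v4]


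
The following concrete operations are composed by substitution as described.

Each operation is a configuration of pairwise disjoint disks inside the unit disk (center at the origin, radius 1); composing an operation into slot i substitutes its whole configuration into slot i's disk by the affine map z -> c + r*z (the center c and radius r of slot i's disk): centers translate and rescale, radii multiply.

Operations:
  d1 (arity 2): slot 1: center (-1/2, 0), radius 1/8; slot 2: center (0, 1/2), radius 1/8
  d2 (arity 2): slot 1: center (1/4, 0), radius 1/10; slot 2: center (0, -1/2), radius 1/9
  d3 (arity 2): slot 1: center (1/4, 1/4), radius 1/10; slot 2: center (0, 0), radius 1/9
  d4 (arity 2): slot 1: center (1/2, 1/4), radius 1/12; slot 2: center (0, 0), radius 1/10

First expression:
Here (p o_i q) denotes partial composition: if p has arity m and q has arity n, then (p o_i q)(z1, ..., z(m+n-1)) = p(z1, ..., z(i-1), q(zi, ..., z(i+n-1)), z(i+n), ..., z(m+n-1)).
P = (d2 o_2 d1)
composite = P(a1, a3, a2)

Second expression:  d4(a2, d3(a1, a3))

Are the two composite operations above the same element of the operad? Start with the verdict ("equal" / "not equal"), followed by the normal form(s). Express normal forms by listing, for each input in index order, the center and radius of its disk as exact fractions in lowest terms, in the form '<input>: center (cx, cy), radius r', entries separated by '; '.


not equal; the first gives a1: center (1/4, 0), radius 1/10; a2: center (0, -4/9), radius 1/72; a3: center (-1/18, -1/2), radius 1/72 and the second a1: center (1/40, 1/40), radius 1/100; a2: center (1/2, 1/4), radius 1/12; a3: center (0, 0), radius 1/90

The first expression, normalized: a1: center (1/4, 0), radius 1/10; a2: center (0, -4/9), radius 1/72; a3: center (-1/18, -1/2), radius 1/72
The second expression, normalized: a1: center (1/40, 1/40), radius 1/100; a2: center (1/2, 1/4), radius 1/12; a3: center (0, 0), radius 1/90
Different reductions; not equal.


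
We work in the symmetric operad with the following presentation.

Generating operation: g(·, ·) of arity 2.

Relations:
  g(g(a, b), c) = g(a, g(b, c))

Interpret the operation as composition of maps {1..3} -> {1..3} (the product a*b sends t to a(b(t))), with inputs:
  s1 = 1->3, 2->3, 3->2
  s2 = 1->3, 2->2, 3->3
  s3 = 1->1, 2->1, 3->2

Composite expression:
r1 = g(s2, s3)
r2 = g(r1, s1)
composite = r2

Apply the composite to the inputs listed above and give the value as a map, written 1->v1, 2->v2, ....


1->2, 2->2, 3->3

g(s2, s3) = 1->3, 2->3, 3->2
g(g(s2, s3), s1) = 1->2, 2->2, 3->3


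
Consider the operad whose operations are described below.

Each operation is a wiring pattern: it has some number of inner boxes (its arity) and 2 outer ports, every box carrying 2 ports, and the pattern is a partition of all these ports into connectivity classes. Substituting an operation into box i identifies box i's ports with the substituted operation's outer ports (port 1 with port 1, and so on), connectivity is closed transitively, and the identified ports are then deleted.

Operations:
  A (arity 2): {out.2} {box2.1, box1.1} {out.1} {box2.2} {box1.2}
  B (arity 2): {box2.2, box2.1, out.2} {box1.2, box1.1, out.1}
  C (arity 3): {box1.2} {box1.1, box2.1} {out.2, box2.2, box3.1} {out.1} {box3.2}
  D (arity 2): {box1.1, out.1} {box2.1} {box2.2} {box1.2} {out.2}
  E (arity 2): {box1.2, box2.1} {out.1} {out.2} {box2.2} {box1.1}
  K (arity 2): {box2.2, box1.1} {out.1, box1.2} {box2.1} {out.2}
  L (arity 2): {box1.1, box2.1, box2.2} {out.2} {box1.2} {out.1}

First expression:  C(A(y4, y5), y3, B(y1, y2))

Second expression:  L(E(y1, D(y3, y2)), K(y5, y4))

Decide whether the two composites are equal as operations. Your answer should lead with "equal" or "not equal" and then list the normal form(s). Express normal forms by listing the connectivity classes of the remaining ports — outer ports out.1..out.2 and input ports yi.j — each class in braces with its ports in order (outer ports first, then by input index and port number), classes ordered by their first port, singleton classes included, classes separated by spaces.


The first expression reduces to {out.1} {out.2, y1.1, y1.2, y3.2} {y2.1, y2.2} {y3.1} {y4.1, y5.1} {y4.2} {y5.2}
The second expression reduces to {out.1} {out.2} {y1.1} {y1.2, y3.1} {y2.1} {y2.2} {y3.2} {y4.1} {y4.2, y5.1} {y5.2}
They disagree, so not equal.

not equal: they reduce to {out.1} {out.2, y1.1, y1.2, y3.2} {y2.1, y2.2} {y3.1} {y4.1, y5.1} {y4.2} {y5.2} and {out.1} {out.2} {y1.1} {y1.2, y3.1} {y2.1} {y2.2} {y3.2} {y4.1} {y4.2, y5.1} {y5.2}


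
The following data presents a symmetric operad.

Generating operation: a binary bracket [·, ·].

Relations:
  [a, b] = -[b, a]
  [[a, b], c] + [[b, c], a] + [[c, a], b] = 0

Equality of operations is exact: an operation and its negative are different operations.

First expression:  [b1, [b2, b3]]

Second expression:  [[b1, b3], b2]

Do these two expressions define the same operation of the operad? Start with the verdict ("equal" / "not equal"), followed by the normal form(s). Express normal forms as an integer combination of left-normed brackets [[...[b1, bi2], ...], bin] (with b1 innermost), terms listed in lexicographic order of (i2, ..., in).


not equal: they reduce to [[b1, b2], b3] - [[b1, b3], b2] and [[b1, b3], b2]

Normal form of the first expression: [[b1, b2], b3] - [[b1, b3], b2]
Normal form of the second expression: [[b1, b3], b2]
No match — not equal.


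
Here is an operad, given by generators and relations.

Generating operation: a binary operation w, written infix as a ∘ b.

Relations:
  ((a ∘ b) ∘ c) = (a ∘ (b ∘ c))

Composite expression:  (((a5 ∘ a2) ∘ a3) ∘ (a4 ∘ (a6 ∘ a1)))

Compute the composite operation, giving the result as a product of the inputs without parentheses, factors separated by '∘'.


a5 ∘ a2 ∘ a3 ∘ a4 ∘ a6 ∘ a1

Every regrouping of w is equal, so read the a-inputs in written order.
(a5 ∘ a2) spells out as a5 ∘ a2
((a5 ∘ a2) ∘ a3) spells out as a5 ∘ a2 ∘ a3
(a6 ∘ a1) spells out as a6 ∘ a1
(a4 ∘ (a6 ∘ a1)) spells out as a4 ∘ a6 ∘ a1
(((a5 ∘ a2) ∘ a3) ∘ (a4 ∘ (a6 ∘ a1))) spells out as a5 ∘ a2 ∘ a3 ∘ a4 ∘ a6 ∘ a1


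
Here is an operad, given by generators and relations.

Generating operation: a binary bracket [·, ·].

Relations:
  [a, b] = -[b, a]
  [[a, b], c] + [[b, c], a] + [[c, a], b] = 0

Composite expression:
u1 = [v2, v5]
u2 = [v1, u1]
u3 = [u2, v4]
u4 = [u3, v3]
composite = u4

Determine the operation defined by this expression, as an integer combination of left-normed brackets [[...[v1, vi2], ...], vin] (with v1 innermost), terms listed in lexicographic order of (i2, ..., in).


[[[[v1, v2], v5], v4], v3] - [[[[v1, v5], v2], v4], v3]


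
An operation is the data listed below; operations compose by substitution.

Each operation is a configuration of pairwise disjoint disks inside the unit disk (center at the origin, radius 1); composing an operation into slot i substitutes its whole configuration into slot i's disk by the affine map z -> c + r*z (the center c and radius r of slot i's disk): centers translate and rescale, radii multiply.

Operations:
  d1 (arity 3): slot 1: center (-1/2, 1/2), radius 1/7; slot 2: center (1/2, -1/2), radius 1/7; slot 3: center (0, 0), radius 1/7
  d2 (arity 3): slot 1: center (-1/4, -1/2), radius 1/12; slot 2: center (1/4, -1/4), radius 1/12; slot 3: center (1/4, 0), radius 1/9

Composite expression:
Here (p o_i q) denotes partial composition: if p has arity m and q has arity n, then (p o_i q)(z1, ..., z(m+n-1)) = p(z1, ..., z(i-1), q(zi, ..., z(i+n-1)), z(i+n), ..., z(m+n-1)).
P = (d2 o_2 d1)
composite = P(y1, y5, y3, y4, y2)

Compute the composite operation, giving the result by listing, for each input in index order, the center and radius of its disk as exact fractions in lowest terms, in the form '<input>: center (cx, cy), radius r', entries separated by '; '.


y1: center (-1/4, -1/2), radius 1/12; y2: center (1/4, 0), radius 1/9; y3: center (7/24, -7/24), radius 1/84; y4: center (1/4, -1/4), radius 1/84; y5: center (5/24, -5/24), radius 1/84

Affine substitution under d2: radii multiply and y-centers shift.
tracing y1 down its 1-map path: center (-1/4, -1/2), radius 1/12
tracing y5 down its 2-map path: center (5/24, -5/24), radius 1/84
tracing y3 down its 2-map path: center (7/24, -7/24), radius 1/84
tracing y4 down its 2-map path: center (1/4, -1/4), radius 1/84
tracing y2 down its 1-map path: center (1/4, 0), radius 1/9


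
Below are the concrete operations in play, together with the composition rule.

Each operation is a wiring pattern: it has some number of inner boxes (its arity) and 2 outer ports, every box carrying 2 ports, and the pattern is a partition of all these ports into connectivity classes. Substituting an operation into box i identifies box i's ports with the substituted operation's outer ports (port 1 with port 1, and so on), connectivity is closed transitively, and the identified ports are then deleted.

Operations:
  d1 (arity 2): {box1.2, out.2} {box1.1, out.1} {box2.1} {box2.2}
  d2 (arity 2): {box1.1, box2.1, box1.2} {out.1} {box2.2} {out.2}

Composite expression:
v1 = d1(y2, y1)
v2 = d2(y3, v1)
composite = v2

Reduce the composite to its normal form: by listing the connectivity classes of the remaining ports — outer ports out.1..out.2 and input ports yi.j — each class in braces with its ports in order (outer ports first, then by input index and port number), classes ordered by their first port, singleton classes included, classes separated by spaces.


{out.1} {out.2} {y1.1} {y1.2} {y2.1, y3.1, y3.2} {y2.2}

Treat the ports identified at d2 as solder joints: merge, then drop.
after d1, the pattern on (y2, y1) reads {out.1, y2.1} {out.2, y2.2} {y1.1} {y1.2} (out.j = its outer ports)
after d2, the pattern on (y3, y2, y1) reads {out.1} {out.2} {y1.1} {y1.2} {y2.1, y3.1, y3.2} {y2.2} (out.j = its outer ports)


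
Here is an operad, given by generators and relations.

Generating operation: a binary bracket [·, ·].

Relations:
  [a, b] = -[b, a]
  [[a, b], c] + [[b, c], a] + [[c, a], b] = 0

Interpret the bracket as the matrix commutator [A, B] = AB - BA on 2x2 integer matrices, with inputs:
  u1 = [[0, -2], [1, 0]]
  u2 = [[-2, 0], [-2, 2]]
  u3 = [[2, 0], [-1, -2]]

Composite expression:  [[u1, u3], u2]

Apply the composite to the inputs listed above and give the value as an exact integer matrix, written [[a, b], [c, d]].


[[-16, 32], [-8, 16]]

[u1, u3] = [[2, 8], [4, -2]]
[[u1, u3], u2] = [[-16, 32], [-8, 16]]


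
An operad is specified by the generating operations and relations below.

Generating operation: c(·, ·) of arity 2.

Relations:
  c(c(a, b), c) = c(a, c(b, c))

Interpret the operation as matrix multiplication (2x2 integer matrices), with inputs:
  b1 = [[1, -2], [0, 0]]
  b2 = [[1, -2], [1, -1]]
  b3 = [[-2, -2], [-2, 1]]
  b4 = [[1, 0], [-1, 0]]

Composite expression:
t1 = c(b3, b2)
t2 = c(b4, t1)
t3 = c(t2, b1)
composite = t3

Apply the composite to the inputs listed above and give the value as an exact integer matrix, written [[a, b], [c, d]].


[[-4, 8], [4, -8]]

c(b3, b2) = [[-4, 6], [-1, 3]]
c(b4, c(b3, b2)) = [[-4, 6], [4, -6]]
c(c(b4, c(b3, b2)), b1) = [[-4, 8], [4, -8]]


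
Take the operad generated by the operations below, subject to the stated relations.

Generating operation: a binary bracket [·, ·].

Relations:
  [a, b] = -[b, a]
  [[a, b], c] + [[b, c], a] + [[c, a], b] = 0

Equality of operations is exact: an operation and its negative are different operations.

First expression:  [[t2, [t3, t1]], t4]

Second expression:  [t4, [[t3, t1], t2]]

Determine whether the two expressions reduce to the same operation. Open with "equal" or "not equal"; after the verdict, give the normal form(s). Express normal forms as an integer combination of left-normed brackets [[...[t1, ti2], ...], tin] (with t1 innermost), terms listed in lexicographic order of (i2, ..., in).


equal; the common form is [[[t1, t3], t2], t4]

Reducing the first expression gives [[[t1, t3], t2], t4]
Reducing the second expression gives [[[t1, t3], t2], t4]
The forms coincide; equal.


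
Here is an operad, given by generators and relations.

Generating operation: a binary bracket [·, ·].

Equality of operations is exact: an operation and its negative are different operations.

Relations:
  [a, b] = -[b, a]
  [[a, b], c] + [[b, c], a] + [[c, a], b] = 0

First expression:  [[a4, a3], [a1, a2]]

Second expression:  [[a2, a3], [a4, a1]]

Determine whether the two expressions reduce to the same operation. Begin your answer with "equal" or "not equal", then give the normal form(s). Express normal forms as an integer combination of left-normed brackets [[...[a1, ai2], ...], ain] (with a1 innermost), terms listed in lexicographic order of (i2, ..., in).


not equal: they reduce to [[[a1, a2], a3], a4] - [[[a1, a2], a4], a3] and [[[a1, a4], a2], a3] - [[[a1, a4], a3], a2]


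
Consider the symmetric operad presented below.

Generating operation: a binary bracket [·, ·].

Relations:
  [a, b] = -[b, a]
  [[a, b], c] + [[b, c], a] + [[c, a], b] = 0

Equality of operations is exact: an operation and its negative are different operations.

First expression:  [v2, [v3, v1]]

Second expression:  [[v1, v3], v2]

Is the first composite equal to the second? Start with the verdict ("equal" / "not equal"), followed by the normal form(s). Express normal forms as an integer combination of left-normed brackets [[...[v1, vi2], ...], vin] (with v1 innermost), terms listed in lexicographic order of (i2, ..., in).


equal; both compose to [[v1, v3], v2]

In normal form, the first expression is [[v1, v3], v2]
In normal form, the second expression is [[v1, v3], v2]
Both agree, so they are equal.


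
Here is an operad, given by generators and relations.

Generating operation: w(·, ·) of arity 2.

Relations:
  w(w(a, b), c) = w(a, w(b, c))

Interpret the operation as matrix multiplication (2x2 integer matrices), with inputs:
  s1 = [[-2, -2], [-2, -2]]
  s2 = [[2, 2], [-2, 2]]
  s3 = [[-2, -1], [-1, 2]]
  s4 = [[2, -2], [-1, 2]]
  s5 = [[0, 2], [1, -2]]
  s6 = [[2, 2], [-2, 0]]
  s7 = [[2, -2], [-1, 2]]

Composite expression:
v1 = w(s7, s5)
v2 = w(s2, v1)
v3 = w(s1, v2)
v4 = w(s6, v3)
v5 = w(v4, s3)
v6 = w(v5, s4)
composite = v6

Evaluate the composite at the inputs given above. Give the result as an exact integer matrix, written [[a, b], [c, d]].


[[-576, 1024], [288, -512]]

w(s7, s5) = [[-2, 8], [2, -6]]
w(s2, w(s7, s5)) = [[0, 4], [8, -28]]
w(s1, w(s2, w(s7, s5))) = [[-16, 48], [-16, 48]]
w(s6, w(s1, w(s2, w(s7, s5)))) = [[-64, 192], [32, -96]]
w(w(s6, w(s1, w(s2, w(s7, s5)))), s3) = [[-64, 448], [32, -224]]
w(w(w(s6, w(s1, w(s2, w(s7, s5)))), s3), s4) = [[-576, 1024], [288, -512]]


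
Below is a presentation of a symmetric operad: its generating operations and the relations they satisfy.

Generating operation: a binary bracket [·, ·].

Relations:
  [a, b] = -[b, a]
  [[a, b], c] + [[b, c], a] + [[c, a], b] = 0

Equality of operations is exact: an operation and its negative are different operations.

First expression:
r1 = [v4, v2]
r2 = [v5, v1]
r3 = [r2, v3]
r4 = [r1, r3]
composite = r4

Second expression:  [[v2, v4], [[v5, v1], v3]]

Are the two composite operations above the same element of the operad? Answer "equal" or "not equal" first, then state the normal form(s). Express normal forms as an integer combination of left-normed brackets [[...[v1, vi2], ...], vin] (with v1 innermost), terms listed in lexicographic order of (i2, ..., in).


not equal; first: -[[[[v1, v5], v3], v2], v4] + [[[[v1, v5], v3], v4], v2]; second: [[[[v1, v5], v3], v2], v4] - [[[[v1, v5], v3], v4], v2]

The first expression reduces to -[[[[v1, v5], v3], v2], v4] + [[[[v1, v5], v3], v4], v2]
The second expression reduces to [[[[v1, v5], v3], v2], v4] - [[[[v1, v5], v3], v4], v2]
The normal forms differ: not equal.


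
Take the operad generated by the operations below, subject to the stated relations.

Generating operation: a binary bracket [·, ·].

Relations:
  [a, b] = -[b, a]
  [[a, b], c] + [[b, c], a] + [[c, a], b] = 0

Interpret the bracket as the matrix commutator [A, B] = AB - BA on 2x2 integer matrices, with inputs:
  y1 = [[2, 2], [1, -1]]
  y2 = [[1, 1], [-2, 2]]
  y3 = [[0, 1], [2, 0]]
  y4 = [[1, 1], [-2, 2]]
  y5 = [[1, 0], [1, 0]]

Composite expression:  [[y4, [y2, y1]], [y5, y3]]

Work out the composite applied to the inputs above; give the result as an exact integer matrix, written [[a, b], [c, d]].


[[35, -40], [-10, -35]]

[y2, y1] = [[5, -5], [-5, -5]]
[y4, [y2, y1]] = [[-15, -5], [-25, 15]]
[y5, y3] = [[-1, 1], [-2, 1]]
[[y4, [y2, y1]], [y5, y3]] = [[35, -40], [-10, -35]]


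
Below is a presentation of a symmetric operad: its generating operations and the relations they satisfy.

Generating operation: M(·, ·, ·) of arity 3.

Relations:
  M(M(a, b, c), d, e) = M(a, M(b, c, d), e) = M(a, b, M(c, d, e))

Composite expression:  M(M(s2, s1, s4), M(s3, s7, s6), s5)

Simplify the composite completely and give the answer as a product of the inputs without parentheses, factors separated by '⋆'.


s2 ⋆ s1 ⋆ s4 ⋆ s3 ⋆ s7 ⋆ s6 ⋆ s5

All parenthesizations of M agree; list the s-inputs left to right.
M(s2, s1, s4) collapses to s2 ⋆ s1 ⋆ s4
M(s3, s7, s6) collapses to s3 ⋆ s7 ⋆ s6
M(M(s2, s1, s4), M(s3, s7, s6), s5) collapses to s2 ⋆ s1 ⋆ s4 ⋆ s3 ⋆ s7 ⋆ s6 ⋆ s5


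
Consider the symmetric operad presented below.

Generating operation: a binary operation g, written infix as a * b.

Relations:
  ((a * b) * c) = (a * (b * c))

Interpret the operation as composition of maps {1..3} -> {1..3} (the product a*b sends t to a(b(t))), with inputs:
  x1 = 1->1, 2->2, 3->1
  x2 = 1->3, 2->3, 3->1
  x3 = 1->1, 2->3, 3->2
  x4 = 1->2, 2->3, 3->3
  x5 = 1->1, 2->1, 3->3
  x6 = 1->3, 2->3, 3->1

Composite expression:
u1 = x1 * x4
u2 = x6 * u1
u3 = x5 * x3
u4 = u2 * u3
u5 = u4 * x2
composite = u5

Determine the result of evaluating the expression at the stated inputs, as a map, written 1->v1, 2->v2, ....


(x1 * x4) = 1->2, 2->1, 3->1
(x6 * (x1 * x4)) = 1->3, 2->3, 3->3
(x5 * x3) = 1->1, 2->3, 3->1
((x6 * (x1 * x4)) * (x5 * x3)) = 1->3, 2->3, 3->3
(((x6 * (x1 * x4)) * (x5 * x3)) * x2) = 1->3, 2->3, 3->3

1->3, 2->3, 3->3


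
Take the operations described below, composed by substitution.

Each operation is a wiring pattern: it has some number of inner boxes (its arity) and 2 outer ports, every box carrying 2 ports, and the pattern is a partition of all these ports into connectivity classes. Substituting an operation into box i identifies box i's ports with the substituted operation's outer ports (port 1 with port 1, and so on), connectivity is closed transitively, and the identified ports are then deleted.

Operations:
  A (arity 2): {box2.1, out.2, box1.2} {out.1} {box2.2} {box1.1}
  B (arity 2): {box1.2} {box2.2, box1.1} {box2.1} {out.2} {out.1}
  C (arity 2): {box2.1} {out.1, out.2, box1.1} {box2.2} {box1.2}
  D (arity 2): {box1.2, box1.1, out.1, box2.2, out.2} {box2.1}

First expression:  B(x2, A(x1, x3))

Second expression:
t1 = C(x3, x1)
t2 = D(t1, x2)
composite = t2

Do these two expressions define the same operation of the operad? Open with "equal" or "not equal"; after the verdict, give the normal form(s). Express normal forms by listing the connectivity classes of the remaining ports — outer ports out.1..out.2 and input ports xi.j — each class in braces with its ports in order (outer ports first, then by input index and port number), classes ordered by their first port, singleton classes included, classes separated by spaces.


not equal; first: {out.1} {out.2} {x1.1} {x1.2, x2.1, x3.1} {x2.2} {x3.2}; second: {out.1, out.2, x2.2, x3.1} {x1.1} {x1.2} {x2.1} {x3.2}


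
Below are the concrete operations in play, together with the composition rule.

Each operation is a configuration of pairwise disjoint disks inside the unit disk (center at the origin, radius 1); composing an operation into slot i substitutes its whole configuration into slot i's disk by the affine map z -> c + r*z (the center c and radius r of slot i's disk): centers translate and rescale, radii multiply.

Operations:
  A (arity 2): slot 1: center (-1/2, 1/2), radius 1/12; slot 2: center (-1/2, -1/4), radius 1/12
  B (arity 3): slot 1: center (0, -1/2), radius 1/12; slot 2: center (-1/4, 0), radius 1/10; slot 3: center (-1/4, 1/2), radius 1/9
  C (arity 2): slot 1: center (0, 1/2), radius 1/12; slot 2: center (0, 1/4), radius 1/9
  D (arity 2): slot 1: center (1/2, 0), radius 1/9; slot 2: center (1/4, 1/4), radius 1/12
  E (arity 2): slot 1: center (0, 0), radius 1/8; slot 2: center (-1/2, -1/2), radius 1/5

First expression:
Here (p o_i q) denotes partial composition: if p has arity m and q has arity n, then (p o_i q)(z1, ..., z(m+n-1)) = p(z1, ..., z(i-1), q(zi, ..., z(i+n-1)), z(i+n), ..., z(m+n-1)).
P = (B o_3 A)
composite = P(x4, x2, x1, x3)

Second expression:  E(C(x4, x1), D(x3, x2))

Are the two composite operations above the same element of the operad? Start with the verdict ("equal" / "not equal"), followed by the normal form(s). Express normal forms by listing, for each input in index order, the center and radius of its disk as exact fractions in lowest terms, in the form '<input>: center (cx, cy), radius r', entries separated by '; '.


not equal; the first gives x1: center (-11/36, 5/9), radius 1/108; x2: center (-1/4, 0), radius 1/10; x3: center (-11/36, 17/36), radius 1/108; x4: center (0, -1/2), radius 1/12 and the second x1: center (0, 1/32), radius 1/72; x2: center (-9/20, -9/20), radius 1/60; x3: center (-2/5, -1/2), radius 1/45; x4: center (0, 1/16), radius 1/96


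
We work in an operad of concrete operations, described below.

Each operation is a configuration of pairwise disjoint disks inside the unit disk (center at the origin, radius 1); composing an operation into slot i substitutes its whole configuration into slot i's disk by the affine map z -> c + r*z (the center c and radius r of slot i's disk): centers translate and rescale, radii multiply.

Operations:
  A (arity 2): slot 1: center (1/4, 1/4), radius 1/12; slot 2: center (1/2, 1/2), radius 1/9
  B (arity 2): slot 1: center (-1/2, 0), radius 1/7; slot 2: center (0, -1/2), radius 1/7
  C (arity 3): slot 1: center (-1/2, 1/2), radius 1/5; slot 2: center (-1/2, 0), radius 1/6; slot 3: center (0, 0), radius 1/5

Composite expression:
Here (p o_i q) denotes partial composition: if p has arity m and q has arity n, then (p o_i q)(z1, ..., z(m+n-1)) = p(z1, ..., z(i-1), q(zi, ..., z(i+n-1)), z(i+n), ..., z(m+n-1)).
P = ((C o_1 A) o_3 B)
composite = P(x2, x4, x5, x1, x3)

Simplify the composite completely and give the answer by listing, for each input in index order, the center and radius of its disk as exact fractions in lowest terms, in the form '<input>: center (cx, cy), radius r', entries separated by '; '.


x1: center (-1/2, -1/12), radius 1/42; x2: center (-9/20, 11/20), radius 1/60; x3: center (0, 0), radius 1/5; x4: center (-2/5, 3/5), radius 1/45; x5: center (-7/12, 0), radius 1/42

Below C, radii multiply path by path; the x-disk centers shift.
tracing x2 down its 2-map path: center (-9/20, 11/20), radius 1/60
tracing x4 down its 2-map path: center (-2/5, 3/5), radius 1/45
tracing x5 down its 2-map path: center (-7/12, 0), radius 1/42
tracing x1 down its 2-map path: center (-1/2, -1/12), radius 1/42
tracing x3 down its 1-map path: center (0, 0), radius 1/5


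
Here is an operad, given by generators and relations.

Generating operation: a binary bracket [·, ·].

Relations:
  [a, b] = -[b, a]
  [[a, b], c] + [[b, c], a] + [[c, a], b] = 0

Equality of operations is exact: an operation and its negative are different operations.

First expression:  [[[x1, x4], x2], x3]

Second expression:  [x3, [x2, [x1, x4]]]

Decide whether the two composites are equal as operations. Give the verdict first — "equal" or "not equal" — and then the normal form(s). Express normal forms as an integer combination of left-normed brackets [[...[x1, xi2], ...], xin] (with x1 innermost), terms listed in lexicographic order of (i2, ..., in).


Reducing the first expression gives [[[x1, x4], x2], x3]
Reducing the second expression gives [[[x1, x4], x2], x3]
Same normal form: equal.

equal; both compose to [[[x1, x4], x2], x3]


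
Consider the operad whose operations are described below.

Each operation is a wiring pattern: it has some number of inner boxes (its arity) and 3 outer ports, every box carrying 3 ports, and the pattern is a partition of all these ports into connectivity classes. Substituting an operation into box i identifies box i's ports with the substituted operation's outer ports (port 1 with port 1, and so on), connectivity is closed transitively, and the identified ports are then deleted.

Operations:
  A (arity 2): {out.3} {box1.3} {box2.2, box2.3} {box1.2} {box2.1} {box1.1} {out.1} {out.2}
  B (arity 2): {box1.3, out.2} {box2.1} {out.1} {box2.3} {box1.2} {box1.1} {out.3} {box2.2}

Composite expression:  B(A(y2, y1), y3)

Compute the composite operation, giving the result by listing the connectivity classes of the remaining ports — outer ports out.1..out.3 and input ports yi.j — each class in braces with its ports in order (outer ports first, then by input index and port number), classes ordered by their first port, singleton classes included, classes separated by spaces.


Two ports join when wires chain via B-identified ports.
through A, on inputs (y2, y1): {out.1} {out.2} {out.3} {y1.1} {y1.2, y1.3} {y2.1} {y2.2} {y2.3} (out.j = stage outer ports)
through B, on inputs (y2, y1, y3): {out.1} {out.2} {out.3} {y1.1} {y1.2, y1.3} {y2.1} {y2.2} {y2.3} {y3.1} {y3.2} {y3.3} (out.j = stage outer ports)

{out.1} {out.2} {out.3} {y1.1} {y1.2, y1.3} {y2.1} {y2.2} {y2.3} {y3.1} {y3.2} {y3.3}


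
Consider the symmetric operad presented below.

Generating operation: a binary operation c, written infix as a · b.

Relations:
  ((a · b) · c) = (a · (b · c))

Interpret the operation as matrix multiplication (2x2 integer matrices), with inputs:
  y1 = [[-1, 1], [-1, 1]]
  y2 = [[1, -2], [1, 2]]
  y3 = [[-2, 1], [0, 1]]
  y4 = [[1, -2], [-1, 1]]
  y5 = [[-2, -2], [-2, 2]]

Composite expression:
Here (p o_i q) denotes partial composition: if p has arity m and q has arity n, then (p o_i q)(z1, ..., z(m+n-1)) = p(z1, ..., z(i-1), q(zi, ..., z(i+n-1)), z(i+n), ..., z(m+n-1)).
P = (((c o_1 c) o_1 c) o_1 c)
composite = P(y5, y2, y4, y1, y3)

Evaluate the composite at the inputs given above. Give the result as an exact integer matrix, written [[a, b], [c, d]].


(y5 · y2) = [[-4, 0], [0, 8]]
((y5 · y2) · y4) = [[-4, 8], [-8, 8]]
(((y5 · y2) · y4) · y1) = [[-4, 4], [0, 0]]
((((y5 · y2) · y4) · y1) · y3) = [[8, 0], [0, 0]]

[[8, 0], [0, 0]]


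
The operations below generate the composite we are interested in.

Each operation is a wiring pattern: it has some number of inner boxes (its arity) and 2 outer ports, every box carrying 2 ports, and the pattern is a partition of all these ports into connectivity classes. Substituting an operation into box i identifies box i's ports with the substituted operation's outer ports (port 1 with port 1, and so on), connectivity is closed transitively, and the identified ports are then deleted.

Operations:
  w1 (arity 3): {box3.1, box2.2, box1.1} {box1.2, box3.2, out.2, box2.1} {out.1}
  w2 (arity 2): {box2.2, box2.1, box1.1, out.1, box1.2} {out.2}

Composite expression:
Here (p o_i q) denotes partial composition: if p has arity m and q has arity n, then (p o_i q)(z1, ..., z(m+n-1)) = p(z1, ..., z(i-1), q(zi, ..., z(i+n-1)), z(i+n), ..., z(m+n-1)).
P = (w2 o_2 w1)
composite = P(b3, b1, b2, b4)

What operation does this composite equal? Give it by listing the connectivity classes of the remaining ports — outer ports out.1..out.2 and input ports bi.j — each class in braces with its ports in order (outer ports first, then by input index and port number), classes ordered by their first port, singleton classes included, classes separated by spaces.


{out.1, b1.2, b2.1, b3.1, b3.2, b4.2} {out.2} {b1.1, b2.2, b4.1}

Treat the ports identified at w2 as solder joints: merge, then drop.
stage w1: inputs (b1, b2, b4), connectivity {out.1} {out.2, b1.2, b2.1, b4.2} {b1.1, b2.2, b4.1}, out.j its boundary
stage w2: inputs (b3, b1, b2, b4), connectivity {out.1, b1.2, b2.1, b3.1, b3.2, b4.2} {out.2} {b1.1, b2.2, b4.1}, out.j its boundary


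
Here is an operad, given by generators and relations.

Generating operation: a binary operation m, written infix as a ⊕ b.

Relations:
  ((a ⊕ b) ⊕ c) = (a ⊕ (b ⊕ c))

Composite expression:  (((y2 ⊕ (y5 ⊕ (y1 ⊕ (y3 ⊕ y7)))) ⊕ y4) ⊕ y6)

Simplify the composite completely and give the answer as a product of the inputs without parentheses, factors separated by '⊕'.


Key point: m is associative — brackets drop, the y-order remains.
(y3 ⊕ y7) unparenthesizes to y3 ⊕ y7
(y1 ⊕ (y3 ⊕ y7)) unparenthesizes to y1 ⊕ y3 ⊕ y7
(y5 ⊕ (y1 ⊕ (y3 ⊕ y7))) unparenthesizes to y5 ⊕ y1 ⊕ y3 ⊕ y7
(y2 ⊕ (y5 ⊕ (y1 ⊕ (y3 ⊕ y7)))) unparenthesizes to y2 ⊕ y5 ⊕ y1 ⊕ y3 ⊕ y7
((y2 ⊕ (y5 ⊕ (y1 ⊕ (y3 ⊕ y7)))) ⊕ y4) unparenthesizes to y2 ⊕ y5 ⊕ y1 ⊕ y3 ⊕ y7 ⊕ y4
(((y2 ⊕ (y5 ⊕ (y1 ⊕ (y3 ⊕ y7)))) ⊕ y4) ⊕ y6) unparenthesizes to y2 ⊕ y5 ⊕ y1 ⊕ y3 ⊕ y7 ⊕ y4 ⊕ y6

y2 ⊕ y5 ⊕ y1 ⊕ y3 ⊕ y7 ⊕ y4 ⊕ y6


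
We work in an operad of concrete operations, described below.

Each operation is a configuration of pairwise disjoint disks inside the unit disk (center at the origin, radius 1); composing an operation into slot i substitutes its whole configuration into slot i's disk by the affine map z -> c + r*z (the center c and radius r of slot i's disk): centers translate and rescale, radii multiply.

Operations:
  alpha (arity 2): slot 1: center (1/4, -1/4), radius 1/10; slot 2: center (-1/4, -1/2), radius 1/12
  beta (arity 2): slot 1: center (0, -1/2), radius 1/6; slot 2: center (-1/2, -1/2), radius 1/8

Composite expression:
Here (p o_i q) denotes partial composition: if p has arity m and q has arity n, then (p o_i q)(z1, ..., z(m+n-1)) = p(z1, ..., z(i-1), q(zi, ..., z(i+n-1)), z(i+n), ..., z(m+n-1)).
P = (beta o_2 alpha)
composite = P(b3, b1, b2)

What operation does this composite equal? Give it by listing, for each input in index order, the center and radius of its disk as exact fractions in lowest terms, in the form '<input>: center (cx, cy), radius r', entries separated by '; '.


b1: center (-15/32, -17/32), radius 1/80; b2: center (-17/32, -9/16), radius 1/96; b3: center (0, -1/2), radius 1/6

Affine substitution under beta: radii multiply and b-centers shift.
for b3, the 1-step affine chain lands on center (0, -1/2), radius 1/6
for b1, the 2-step affine chain lands on center (-15/32, -17/32), radius 1/80
for b2, the 2-step affine chain lands on center (-17/32, -9/16), radius 1/96


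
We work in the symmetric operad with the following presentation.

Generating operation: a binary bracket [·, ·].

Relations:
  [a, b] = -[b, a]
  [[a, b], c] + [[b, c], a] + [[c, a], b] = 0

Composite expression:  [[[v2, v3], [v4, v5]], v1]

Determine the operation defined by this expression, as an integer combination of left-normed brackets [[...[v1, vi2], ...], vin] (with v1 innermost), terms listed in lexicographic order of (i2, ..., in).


Left-normed coefficients sit on the v1-initial expansion words.
Composite bracket: [[[v2, v3], [v4, v5]], v1]
Each bracket splits as ab - ba, giving 16 signed words (2^4 = 16).
Words beginning with v1 determine it all:
  v1v2v3v4v5 (sign -1) contributes -[[[[v1, v2], v3], v4], v5]
  v1v2v3v5v4 (sign +1) contributes +[[[[v1, v2], v3], v5], v4]
  v1v3v2v4v5 (sign +1) contributes +[[[[v1, v3], v2], v4], v5]
  v1v3v2v5v4 (sign -1) contributes -[[[[v1, v3], v2], v5], v4]
  v1v4v5v2v3 (sign +1) contributes +[[[[v1, v4], v5], v2], v3]
  v1v4v5v3v2 (sign -1) contributes -[[[[v1, v4], v5], v3], v2]
  v1v5v4v2v3 (sign -1) contributes -[[[[v1, v5], v4], v2], v3]
  v1v5v4v3v2 (sign +1) contributes +[[[[v1, v5], v4], v3], v2]

-[[[[v1, v2], v3], v4], v5] + [[[[v1, v2], v3], v5], v4] + [[[[v1, v3], v2], v4], v5] - [[[[v1, v3], v2], v5], v4] + [[[[v1, v4], v5], v2], v3] - [[[[v1, v4], v5], v3], v2] - [[[[v1, v5], v4], v2], v3] + [[[[v1, v5], v4], v3], v2]


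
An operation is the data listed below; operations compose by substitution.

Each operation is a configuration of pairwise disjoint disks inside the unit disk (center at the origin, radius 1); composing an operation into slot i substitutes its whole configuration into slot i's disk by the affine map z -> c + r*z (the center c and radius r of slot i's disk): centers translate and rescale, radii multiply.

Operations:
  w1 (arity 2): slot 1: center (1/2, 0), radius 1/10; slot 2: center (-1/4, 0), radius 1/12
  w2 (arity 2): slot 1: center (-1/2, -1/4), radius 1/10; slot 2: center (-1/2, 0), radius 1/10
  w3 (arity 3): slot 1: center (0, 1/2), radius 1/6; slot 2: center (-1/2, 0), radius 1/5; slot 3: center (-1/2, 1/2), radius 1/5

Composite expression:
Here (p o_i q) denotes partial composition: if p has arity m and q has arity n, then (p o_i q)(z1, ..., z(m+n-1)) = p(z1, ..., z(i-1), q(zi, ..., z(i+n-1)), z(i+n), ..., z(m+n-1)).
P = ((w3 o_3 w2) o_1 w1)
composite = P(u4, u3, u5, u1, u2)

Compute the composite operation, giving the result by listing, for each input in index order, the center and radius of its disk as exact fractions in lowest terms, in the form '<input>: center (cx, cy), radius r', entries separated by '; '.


u1: center (-3/5, 9/20), radius 1/50; u2: center (-3/5, 1/2), radius 1/50; u3: center (-1/24, 1/2), radius 1/72; u4: center (1/12, 1/2), radius 1/60; u5: center (-1/2, 0), radius 1/5

Nesting under w3 composes maps z -> c + r*z down each u-path.
u4: after 2 affine steps, its disk has center (1/12, 1/2), radius 1/60
u3: after 2 affine steps, its disk has center (-1/24, 1/2), radius 1/72
u5: after 1 affine step, its disk has center (-1/2, 0), radius 1/5
u1: after 2 affine steps, its disk has center (-3/5, 9/20), radius 1/50
u2: after 2 affine steps, its disk has center (-3/5, 1/2), radius 1/50


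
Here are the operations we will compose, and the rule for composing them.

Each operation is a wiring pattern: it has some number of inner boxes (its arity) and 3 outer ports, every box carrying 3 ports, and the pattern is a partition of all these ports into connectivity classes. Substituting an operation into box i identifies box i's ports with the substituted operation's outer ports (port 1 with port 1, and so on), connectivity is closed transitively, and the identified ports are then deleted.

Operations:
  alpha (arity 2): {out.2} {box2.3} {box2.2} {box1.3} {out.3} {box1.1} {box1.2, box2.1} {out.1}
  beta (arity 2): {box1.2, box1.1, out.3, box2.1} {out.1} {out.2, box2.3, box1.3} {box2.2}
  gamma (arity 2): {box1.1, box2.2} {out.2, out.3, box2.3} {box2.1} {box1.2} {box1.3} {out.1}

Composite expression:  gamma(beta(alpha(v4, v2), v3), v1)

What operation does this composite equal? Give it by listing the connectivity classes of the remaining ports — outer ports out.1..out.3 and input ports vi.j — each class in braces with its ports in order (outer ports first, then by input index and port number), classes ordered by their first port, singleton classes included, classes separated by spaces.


{out.1} {out.2, out.3, v1.3} {v1.1} {v1.2} {v2.1, v4.2} {v2.2} {v2.3} {v3.1} {v3.2} {v3.3} {v4.1} {v4.3}


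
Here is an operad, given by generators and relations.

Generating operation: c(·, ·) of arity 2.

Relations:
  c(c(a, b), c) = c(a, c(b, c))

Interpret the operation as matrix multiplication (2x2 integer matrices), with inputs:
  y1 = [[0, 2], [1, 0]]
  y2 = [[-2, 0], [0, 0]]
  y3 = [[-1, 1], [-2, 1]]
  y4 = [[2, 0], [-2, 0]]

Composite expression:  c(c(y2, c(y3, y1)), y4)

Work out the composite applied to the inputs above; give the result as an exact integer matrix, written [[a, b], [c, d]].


[[-12, 0], [0, 0]]

c(y3, y1) = [[1, -2], [1, -4]]
c(y2, c(y3, y1)) = [[-2, 4], [0, 0]]
c(c(y2, c(y3, y1)), y4) = [[-12, 0], [0, 0]]


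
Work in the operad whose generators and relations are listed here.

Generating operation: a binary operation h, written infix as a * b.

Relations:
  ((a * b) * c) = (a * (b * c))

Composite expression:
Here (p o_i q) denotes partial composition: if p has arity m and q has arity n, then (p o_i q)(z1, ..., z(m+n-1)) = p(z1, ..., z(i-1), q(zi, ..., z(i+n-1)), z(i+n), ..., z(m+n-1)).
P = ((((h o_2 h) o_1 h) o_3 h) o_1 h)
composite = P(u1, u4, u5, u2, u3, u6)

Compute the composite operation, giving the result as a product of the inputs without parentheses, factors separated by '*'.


u1 * u4 * u5 * u2 * u3 * u6
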